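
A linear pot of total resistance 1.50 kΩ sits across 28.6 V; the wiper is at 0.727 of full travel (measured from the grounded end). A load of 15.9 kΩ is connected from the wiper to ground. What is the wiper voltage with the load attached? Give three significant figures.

V ≈ 20.4 V

The wiper splits the pot into (1−α)R = 409.5 Ω above and αR = 1090 Ω below.
Lower section ‖ load = 1021 Ω.
V_wiper = 28.6 × 1021/(409.5 + 1021) = 20.4 V.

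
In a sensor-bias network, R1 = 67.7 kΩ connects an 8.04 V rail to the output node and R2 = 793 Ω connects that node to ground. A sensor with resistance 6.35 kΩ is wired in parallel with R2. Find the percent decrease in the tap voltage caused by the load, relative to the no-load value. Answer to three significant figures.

11.0 %

The divider's output (Thévenin) resistance is R1‖R2 = 783.8 Ω.
Fractional drop under load = R_th/(R_th + R_L) = 783.8 / (783.8 + 6350) = 0.1099.
So the output falls by 11.0 %.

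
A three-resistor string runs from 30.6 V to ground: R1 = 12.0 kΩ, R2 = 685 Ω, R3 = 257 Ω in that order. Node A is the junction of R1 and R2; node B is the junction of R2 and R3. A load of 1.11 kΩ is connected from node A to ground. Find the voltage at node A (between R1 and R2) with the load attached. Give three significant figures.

V ≈ 1.25 V

Below node A the series string R2+R3 = 942.0 Ω sits in parallel with the 1110 Ω load: 509.6 Ω.
V_A = 30.6 × 509.6/(12000 + 509.6) = 1.25 V.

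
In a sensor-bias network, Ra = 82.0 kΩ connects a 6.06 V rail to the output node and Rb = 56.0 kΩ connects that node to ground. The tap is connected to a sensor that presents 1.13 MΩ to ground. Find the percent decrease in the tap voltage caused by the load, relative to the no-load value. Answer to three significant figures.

The divider's output (Thévenin) resistance is Ra‖Rb = 33.28 kΩ.
Fractional drop under load = R_th/(R_th + R_L) = 33.28 / (33.28 + 1130) = 0.02860.
So the output falls by 2.86 %.

2.86 %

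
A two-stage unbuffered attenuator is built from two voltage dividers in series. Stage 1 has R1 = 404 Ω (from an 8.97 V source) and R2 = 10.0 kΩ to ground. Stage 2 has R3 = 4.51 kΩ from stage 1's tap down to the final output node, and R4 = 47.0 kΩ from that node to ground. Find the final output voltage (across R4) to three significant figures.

V_out ≈ 7.81 V

Stage 2 presents R3+R4 = 51510 Ω as a load on stage 1's tap.
Stage 1's lower leg becomes R2‖(R3+R4) = 8374 Ω, so V_mid = 8.97 × 8374/8778 = 8.557 V.
Stage 2 is itself unloaded: V_out = V_mid × R4/(R3+R4) = 8.557 × 47000/51510 = 7.81 V.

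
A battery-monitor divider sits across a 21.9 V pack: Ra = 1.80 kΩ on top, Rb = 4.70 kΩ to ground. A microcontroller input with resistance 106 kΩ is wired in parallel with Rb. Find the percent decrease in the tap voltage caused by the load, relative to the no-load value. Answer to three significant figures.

The divider's output (Thévenin) resistance is Ra‖Rb = 1.302 kΩ.
Fractional drop under load = R_th/(R_th + R_L) = 1.302 / (1.302 + 106) = 0.01213.
So the output falls by 1.21 %.

1.21 %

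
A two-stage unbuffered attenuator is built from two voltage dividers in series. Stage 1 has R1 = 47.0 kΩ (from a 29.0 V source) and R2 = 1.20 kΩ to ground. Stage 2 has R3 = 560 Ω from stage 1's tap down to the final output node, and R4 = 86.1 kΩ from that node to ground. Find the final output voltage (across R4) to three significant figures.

V_out ≈ 0.708 V

Stage 2 presents R3+R4 = 86660 Ω as a load on stage 1's tap.
Stage 1's lower leg becomes R2‖(R3+R4) = 1184 Ω, so V_mid = 29.0 × 1184/48180 = 0.7124 V.
Stage 2 is itself unloaded: V_out = V_mid × R4/(R3+R4) = 0.7124 × 86100/86660 = 0.708 V.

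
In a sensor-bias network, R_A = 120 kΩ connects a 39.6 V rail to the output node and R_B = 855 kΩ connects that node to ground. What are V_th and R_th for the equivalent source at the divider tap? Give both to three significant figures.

V_th is the open-circuit tap voltage: 39.6 × 855/(120 + 855) = 34.7 V.
With the supply zeroed, R_A and R_B appear in parallel from the tap: R_th = R_A‖R_B = (120 × 855)/975.0 = 105 kΩ.

V_th = 34.7 V, R_th = 105 kΩ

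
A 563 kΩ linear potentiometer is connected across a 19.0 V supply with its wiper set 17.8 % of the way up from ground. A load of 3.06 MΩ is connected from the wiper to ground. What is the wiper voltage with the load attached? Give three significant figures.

V ≈ 3.29 V

The wiper splits the pot into (1−α)R = 462.8 kΩ above and αR = 100.2 kΩ below.
Lower section ‖ load = 97.04 kΩ.
V_wiper = 19.0 × 97.04/(462.8 + 97.04) = 3.29 V.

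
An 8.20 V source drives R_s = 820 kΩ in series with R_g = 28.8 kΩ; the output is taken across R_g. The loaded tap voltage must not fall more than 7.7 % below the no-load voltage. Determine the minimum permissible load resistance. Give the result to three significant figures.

R_L(min) ≈ 334 kΩ

Output resistance R_th = R_s‖R_g = (820 × 28.8)/848.8 = 27.82 kΩ.
The fractional drop is R_th/(R_th + R_L); requiring this ≤ 0.0770 gives R_L ≥ R_th(1/0.0770 − 1) = 27.82 × 11.99 = 334 kΩ.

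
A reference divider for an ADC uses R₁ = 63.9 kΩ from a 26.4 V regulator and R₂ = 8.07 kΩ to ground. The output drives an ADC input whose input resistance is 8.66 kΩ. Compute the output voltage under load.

The load sits in parallel with R₂: R₂‖R_L = (8.07 × 8.66) / (8.07 + 8.66) = 4.177 kΩ.
V_out = 26.4 × 4.177 / (63.9 + 4.177) = 26.4 × 4.177/68.08 = 1.62 V.

V_out ≈ 1.62 V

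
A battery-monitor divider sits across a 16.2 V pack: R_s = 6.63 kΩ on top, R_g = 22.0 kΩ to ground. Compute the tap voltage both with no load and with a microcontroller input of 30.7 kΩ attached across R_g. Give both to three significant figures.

Unloaded: 12.4 V; loaded: 10.7 V

Open-circuit: V = 16.2 × 22.0/(6.63 + 22.0) = 12.4 V.
With the load, R_g becomes R_g‖R_L = 12.82 kΩ, so V = 16.2 × 12.82/19.45 = 10.7 V.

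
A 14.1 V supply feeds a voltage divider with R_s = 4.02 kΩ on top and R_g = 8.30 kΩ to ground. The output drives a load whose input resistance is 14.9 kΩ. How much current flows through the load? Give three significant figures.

R_g‖R_L = 5.331 kΩ; V_out = 14.1 × 5.331/9.351 = 8.038 V.
I_L = V_out / R_L = 8.038 / 14.9 kΩ = 0.539 mA.

I_L ≈ 0.539 mA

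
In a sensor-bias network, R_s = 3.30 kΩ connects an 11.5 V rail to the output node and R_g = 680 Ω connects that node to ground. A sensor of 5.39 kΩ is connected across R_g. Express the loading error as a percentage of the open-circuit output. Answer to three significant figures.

Unloaded V = 11.5 × 680/3980 = 1.9648 V.
Loaded: R_g‖R_L = 603.8 Ω, giving V = 11.5 × 603.8/3904 = 1.7788 V.
Drop = (1.9648 − 1.7788) / 1.9648 = 9.47 %.

9.47 %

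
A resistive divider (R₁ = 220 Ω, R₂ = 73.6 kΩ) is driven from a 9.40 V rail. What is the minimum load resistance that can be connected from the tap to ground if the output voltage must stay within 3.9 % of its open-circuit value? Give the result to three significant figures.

Output resistance R_th = R₁‖R₂ = (220 × 73600)/73820 = 219.3 Ω.
The fractional drop is R_th/(R_th + R_L); requiring this ≤ 0.0390 gives R_L ≥ R_th(1/0.0390 − 1) = 219.3 × 24.64 = 5.40 kΩ.

R_L(min) ≈ 5.40 kΩ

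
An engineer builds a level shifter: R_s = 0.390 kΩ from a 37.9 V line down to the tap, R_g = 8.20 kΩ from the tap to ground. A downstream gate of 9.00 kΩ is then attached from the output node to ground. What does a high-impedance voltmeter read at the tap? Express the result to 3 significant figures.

V_out ≈ 34.7 V

The load sits in parallel with R_g: R_g‖R_L = (8200 × 9000) / (8200 + 9000) = 4291 Ω.
V_out = 37.9 × 4291 / (390 + 4291) = 37.9 × 4291/4681 = 34.7 V.
(Unloaded it would have been 36.2 V.)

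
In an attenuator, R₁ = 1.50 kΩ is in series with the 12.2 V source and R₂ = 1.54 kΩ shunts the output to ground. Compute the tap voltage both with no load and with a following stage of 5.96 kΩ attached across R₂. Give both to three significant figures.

Open-circuit: V = 12.2 × 1.54/(1.50 + 1.54) = 6.18 V.
With the load, R₂ becomes R₂‖R_L = 1.224 kΩ, so V = 12.2 × 1.224/2.724 = 5.48 V.

Unloaded: 6.18 V; loaded: 5.48 V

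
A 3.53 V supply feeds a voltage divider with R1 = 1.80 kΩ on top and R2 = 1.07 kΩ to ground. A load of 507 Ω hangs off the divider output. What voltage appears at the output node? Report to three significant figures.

V_out ≈ 0.566 V

The load sits in parallel with R2: R2‖R_L = (1070 × 507) / (1070 + 507) = 344.0 Ω.
V_out = 3.53 × 344.0 / (1800 + 344.0) = 3.53 × 344.0/2144 = 0.566 V.
(Unloaded it would have been 1.32 V.)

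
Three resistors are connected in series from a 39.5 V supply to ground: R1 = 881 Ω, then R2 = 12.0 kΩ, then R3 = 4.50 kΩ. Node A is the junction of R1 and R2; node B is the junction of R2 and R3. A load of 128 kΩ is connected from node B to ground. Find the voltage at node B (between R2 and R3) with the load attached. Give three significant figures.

V ≈ 9.97 V

At node B, R3 is in parallel with the load: R3‖R_L = 4347 Ω.
Below node A the resistance is R2 + (R3‖R_L) = 16350 Ω, so V_A = 39.5 × 16350/17230 = 37.48 V.
Then V_B = V_A × (R3‖R_L)/(R2 + R3‖R_L) = 37.48 × 4347/16350 = 9.97 V.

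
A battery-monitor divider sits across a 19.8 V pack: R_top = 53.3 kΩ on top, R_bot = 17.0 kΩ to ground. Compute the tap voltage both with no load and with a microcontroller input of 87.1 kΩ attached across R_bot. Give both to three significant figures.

Open-circuit: V = 19.8 × 17.0/(53.3 + 17.0) = 4.79 V.
With the load, R_bot becomes R_bot‖R_L = 14.22 kΩ, so V = 19.8 × 14.22/67.52 = 4.17 V.

Unloaded: 4.79 V; loaded: 4.17 V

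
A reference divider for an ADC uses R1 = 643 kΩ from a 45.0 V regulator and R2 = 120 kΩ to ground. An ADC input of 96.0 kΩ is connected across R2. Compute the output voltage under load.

The load sits in parallel with R2: R2‖R_L = (120 × 96.0) / (120 + 96.0) = 53.33 kΩ.
V_out = 45.0 × 53.33 / (643 + 53.33) = 45.0 × 53.33/696.3 = 3.45 V.

V_out ≈ 3.45 V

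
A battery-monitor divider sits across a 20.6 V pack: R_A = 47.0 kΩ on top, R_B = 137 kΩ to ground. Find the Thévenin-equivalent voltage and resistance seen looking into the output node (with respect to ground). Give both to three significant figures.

V_th is the open-circuit tap voltage: 20.6 × 137/(47.0 + 137) = 15.3 V.
With the supply zeroed, R_A and R_B appear in parallel from the tap: R_th = R_A‖R_B = (47.0 × 137)/184.0 = 35.0 kΩ.

V_th = 15.3 V, R_th = 35.0 kΩ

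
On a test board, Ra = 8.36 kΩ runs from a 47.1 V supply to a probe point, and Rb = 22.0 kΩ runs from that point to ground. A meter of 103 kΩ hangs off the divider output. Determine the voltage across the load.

The load sits in parallel with Rb: Rb‖R_L = (22.0 × 103) / (22.0 + 103) = 18.13 kΩ.
V_out = 47.1 × 18.13 / (8.36 + 18.13) = 47.1 × 18.13/26.49 = 32.2 V.

V_out ≈ 32.2 V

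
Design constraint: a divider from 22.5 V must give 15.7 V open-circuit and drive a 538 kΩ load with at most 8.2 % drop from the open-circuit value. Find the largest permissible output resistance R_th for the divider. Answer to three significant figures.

Loading drop = R_th/(R_th + R_L) ≤ 0.0820, so R_th ≤ R_L · ε/(1−ε) = 538 kΩ × 0.0820/0.9180 = 48.1 kΩ.

R_th ≤ 48.1 kΩ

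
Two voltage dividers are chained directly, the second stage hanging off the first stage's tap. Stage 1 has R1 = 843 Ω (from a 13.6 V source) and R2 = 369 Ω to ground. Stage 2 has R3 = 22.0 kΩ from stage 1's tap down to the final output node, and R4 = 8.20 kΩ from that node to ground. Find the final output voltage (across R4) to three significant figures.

Stage 2 presents R3+R4 = 30200 Ω as a load on stage 1's tap.
Stage 1's lower leg becomes R2‖(R3+R4) = 364.5 Ω, so V_mid = 13.6 × 364.5/1208 = 4.106 V.
Stage 2 is itself unloaded: V_out = V_mid × R4/(R3+R4) = 4.106 × 8200/30200 = 1.11 V.

V_out ≈ 1.11 V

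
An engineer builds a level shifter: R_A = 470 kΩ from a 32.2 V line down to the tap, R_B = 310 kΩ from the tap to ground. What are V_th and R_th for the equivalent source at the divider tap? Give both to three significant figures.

V_th is the open-circuit tap voltage: 32.2 × 310/(470 + 310) = 12.8 V.
With the supply zeroed, R_A and R_B appear in parallel from the tap: R_th = R_A‖R_B = (470 × 310)/780.0 = 187 kΩ.

V_th = 12.8 V, R_th = 187 kΩ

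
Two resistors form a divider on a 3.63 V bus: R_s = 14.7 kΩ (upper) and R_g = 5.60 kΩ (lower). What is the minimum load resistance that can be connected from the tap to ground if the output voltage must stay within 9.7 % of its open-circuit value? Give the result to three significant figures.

Output resistance R_th = R_s‖R_g = (14.7 × 5.60)/20.30 = 4.055 kΩ.
The fractional drop is R_th/(R_th + R_L); requiring this ≤ 0.0970 gives R_L ≥ R_th(1/0.0970 − 1) = 4.055 × 9.309 = 37.8 kΩ.

R_L(min) ≈ 37.8 kΩ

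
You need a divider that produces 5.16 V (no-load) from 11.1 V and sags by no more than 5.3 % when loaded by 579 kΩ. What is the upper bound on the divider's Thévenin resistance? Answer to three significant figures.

Loading drop = R_th/(R_th + R_L) ≤ 0.0530, so R_th ≤ R_L · ε/(1−ε) = 579 kΩ × 0.0530/0.9470 = 32.4 kΩ.
(Any R1, R2 with R2/(R1+R2) = 0.465 and R1‖R2 ≤ 32.4 kΩ will meet the spec.)

R_th ≤ 32.4 kΩ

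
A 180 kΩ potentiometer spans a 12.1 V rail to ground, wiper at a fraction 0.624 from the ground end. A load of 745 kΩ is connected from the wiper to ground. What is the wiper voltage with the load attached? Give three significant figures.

The wiper splits the pot into (1−α)R = 67.68 kΩ above and αR = 112.3 kΩ below.
Lower section ‖ load = 97.60 kΩ.
V_wiper = 12.1 × 97.60/(67.68 + 97.60) = 7.15 V.

V ≈ 7.15 V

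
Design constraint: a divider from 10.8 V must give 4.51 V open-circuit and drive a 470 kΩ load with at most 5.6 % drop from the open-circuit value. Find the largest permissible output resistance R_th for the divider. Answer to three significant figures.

R_th ≤ 27.9 kΩ

Loading drop = R_th/(R_th + R_L) ≤ 0.0560, so R_th ≤ R_L · ε/(1−ε) = 470 kΩ × 0.0560/0.9440 = 27.9 kΩ.
(Any R1, R2 with R2/(R1+R2) = 0.418 and R1‖R2 ≤ 27.9 kΩ will meet the spec.)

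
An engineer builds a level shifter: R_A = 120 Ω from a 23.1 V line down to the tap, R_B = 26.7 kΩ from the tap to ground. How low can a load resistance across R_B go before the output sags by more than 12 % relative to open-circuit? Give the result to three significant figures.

Output resistance R_th = R_A‖R_B = (120 × 26700)/26820 = 119.5 Ω.
The fractional drop is R_th/(R_th + R_L); requiring this ≤ 0.120 gives R_L ≥ R_th(1/0.120 − 1) = 119.5 × 7.333 = 876 Ω.

R_L(min) ≈ 876 Ω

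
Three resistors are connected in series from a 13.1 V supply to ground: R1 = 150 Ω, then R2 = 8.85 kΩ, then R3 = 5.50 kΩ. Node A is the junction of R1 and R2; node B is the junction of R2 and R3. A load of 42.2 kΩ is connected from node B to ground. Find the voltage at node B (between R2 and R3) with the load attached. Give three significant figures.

At node B, R3 is in parallel with the load: R3‖R_L = 4866 Ω.
Below node A the resistance is R2 + (R3‖R_L) = 13720 Ω, so V_A = 13.1 × 13720/13870 = 12.96 V.
Then V_B = V_A × (R3‖R_L)/(R2 + R3‖R_L) = 12.96 × 4866/13720 = 4.60 V.

V ≈ 4.60 V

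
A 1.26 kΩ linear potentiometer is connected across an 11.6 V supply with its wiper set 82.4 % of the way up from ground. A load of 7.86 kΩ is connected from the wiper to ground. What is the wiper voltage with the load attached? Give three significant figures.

The wiper splits the pot into (1−α)R = 221.8 Ω above and αR = 1038 Ω below.
Lower section ‖ load = 917.1 Ω.
V_wiper = 11.6 × 917.1/(221.8 + 917.1) = 9.34 V.

V ≈ 9.34 V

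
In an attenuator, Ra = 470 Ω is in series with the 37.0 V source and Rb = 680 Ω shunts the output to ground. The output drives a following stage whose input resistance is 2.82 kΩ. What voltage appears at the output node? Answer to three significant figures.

The load sits in parallel with Rb: Rb‖R_L = (680 × 2820) / (680 + 2820) = 547.9 Ω.
V_out = 37.0 × 547.9 / (470 + 547.9) = 37.0 × 547.9/1018 = 19.9 V.
(Unloaded it would have been 21.9 V.)

V_out ≈ 19.9 V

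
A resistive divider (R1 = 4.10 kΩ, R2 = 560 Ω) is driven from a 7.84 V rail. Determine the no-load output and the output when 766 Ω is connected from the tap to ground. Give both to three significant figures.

Unloaded: 0.942 V; loaded: 0.573 V

Open-circuit: V = 7.84 × 560/(4100 + 560) = 0.942 V.
With the load, R2 becomes R2‖R_L = 323.5 Ω, so V = 7.84 × 323.5/4423 = 0.573 V.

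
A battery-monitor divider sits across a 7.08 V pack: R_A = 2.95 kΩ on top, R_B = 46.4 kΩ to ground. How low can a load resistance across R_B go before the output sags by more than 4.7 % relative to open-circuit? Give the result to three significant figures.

R_L(min) ≈ 56.2 kΩ

Output resistance R_th = R_A‖R_B = (2.95 × 46.4)/49.35 = 2.774 kΩ.
The fractional drop is R_th/(R_th + R_L); requiring this ≤ 0.0470 gives R_L ≥ R_th(1/0.0470 − 1) = 2.774 × 20.28 = 56.2 kΩ.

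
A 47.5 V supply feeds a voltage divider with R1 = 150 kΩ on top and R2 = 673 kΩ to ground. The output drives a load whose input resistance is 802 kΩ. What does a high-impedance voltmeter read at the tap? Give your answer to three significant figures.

The load sits in parallel with R2: R2‖R_L = (673 × 802) / (673 + 802) = 365.9 kΩ.
V_out = 47.5 × 365.9 / (150 + 365.9) = 47.5 × 365.9/515.9 = 33.7 V.
(Unloaded it would have been 38.8 V.)

V_out ≈ 33.7 V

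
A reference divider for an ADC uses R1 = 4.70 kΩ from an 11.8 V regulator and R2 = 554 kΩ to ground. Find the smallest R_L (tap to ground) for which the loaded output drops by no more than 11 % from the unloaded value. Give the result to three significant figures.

Output resistance R_th = R1‖R2 = (4.70 × 554)/558.7 = 4.660 kΩ.
The fractional drop is R_th/(R_th + R_L); requiring this ≤ 0.110 gives R_L ≥ R_th(1/0.110 − 1) = 4.660 × 8.091 = 37.7 kΩ.

R_L(min) ≈ 37.7 kΩ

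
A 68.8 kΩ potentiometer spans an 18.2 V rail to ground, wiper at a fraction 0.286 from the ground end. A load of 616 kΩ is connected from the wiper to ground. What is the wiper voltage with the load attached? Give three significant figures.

V ≈ 5.09 V

The wiper splits the pot into (1−α)R = 49.12 kΩ above and αR = 19.68 kΩ below.
Lower section ‖ load = 19.07 kΩ.
V_wiper = 18.2 × 19.07/(49.12 + 19.07) = 5.09 V.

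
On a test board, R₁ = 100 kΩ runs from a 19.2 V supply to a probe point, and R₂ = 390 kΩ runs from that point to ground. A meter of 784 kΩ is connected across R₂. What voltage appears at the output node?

The load sits in parallel with R₂: R₂‖R_L = (390 × 784) / (390 + 784) = 260.4 kΩ.
V_out = 19.2 × 260.4 / (100 + 260.4) = 19.2 × 260.4/360.4 = 13.9 V.

V_out ≈ 13.9 V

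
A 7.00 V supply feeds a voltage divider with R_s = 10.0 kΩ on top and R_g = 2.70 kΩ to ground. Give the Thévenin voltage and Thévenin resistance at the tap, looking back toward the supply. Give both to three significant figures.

V_th is the open-circuit tap voltage: 7.00 × 2.70/(10.0 + 2.70) = 1.49 V.
With the supply zeroed, R_s and R_g appear in parallel from the tap: R_th = R_s‖R_g = (10.0 × 2.70)/12.70 = 2.13 kΩ.

V_th = 1.49 V, R_th = 2.13 kΩ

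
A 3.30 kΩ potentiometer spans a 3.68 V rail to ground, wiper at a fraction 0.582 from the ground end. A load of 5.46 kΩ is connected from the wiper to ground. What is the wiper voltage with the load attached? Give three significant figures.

V ≈ 1.87 V

The wiper splits the pot into (1−α)R = 1.379 kΩ above and αR = 1.921 kΩ below.
Lower section ‖ load = 1.421 kΩ.
V_wiper = 3.68 × 1.421/(1.379 + 1.421) = 1.87 V.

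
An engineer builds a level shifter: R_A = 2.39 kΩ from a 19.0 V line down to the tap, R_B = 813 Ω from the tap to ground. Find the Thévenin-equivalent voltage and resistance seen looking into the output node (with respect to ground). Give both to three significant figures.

V_th = 4.82 V, R_th = 607 Ω

V_th is the open-circuit tap voltage: 19.0 × 813/(2390 + 813) = 4.82 V.
With the supply zeroed, R_A and R_B appear in parallel from the tap: R_th = R_A‖R_B = (2390 × 813)/3203 = 607 Ω.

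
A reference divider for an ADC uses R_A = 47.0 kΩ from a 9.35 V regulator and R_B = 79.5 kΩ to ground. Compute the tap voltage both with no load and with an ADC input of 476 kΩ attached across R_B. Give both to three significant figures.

Open-circuit: V = 9.35 × 79.5/(47.0 + 79.5) = 5.88 V.
With the load, R_B becomes R_B‖R_L = 68.12 kΩ, so V = 9.35 × 68.12/115.1 = 5.53 V.

Unloaded: 5.88 V; loaded: 5.53 V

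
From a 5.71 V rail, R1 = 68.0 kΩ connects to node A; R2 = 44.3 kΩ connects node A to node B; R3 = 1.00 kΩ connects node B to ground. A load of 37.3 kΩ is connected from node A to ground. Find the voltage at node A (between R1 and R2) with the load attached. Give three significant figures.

Below node A the series string R2+R3 = 45.30 kΩ sits in parallel with the 37.3 kΩ load: 20.46 kΩ.
V_A = 5.71 × 20.46/(68.0 + 20.46) = 1.32 V.

V ≈ 1.32 V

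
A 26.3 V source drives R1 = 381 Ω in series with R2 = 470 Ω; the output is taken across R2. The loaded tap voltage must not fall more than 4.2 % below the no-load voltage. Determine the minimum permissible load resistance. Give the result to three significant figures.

Output resistance R_th = R1‖R2 = (381 × 470)/851.0 = 210.4 Ω.
The fractional drop is R_th/(R_th + R_L); requiring this ≤ 0.0420 gives R_L ≥ R_th(1/0.0420 − 1) = 210.4 × 22.81 = 4.80 kΩ.

R_L(min) ≈ 4.80 kΩ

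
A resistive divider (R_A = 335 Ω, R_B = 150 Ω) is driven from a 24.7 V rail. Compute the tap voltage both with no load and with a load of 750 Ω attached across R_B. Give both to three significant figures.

Open-circuit: V = 24.7 × 150/(335 + 150) = 7.64 V.
With the load, R_B becomes R_B‖R_L = 125.0 Ω, so V = 24.7 × 125.0/460.0 = 6.71 V.

Unloaded: 7.64 V; loaded: 6.71 V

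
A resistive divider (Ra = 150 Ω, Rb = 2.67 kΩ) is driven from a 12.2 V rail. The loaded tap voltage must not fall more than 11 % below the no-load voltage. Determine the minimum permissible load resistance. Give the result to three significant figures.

R_L(min) ≈ 1.15 kΩ

Output resistance R_th = Ra‖Rb = (150 × 2670)/2820 = 142.0 Ω.
The fractional drop is R_th/(R_th + R_L); requiring this ≤ 0.110 gives R_L ≥ R_th(1/0.110 − 1) = 142.0 × 8.091 = 1.15 kΩ.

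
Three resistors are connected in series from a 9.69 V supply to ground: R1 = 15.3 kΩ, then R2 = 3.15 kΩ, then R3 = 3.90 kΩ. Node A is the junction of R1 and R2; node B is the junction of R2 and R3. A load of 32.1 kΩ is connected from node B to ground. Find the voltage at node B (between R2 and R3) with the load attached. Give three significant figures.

V ≈ 1.54 V

At node B, R3 is in parallel with the load: R3‖R_L = 3.478 kΩ.
Below node A the resistance is R2 + (R3‖R_L) = 6.628 kΩ, so V_A = 9.69 × 6.628/21.93 = 2.929 V.
Then V_B = V_A × (R3‖R_L)/(R2 + R3‖R_L) = 2.929 × 3.478/6.628 = 1.54 V.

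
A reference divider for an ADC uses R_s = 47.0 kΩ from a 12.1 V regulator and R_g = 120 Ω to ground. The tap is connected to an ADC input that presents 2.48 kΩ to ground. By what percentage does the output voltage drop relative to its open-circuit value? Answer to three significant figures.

The divider's output (Thévenin) resistance is R_s‖R_g = 119.7 Ω.
Fractional drop under load = R_th/(R_th + R_L) = 119.7 / (119.7 + 2480) = 0.04604.
So the output falls by 4.60 %.

4.60 %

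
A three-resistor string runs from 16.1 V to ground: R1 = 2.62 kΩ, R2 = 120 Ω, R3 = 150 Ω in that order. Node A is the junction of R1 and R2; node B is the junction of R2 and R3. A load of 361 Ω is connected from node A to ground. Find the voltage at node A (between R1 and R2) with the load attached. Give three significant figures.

V ≈ 0.896 V

Below node A the series string R2+R3 = 270.0 Ω sits in parallel with the 361 Ω load: 154.5 Ω.
V_A = 16.1 × 154.5/(2620 + 154.5) = 0.896 V.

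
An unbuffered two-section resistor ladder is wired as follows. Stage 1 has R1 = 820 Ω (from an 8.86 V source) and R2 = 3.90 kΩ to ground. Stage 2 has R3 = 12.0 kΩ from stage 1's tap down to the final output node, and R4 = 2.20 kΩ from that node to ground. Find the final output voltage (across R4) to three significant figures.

Stage 2 presents R3+R4 = 14200 Ω as a load on stage 1's tap.
Stage 1's lower leg becomes R2‖(R3+R4) = 3060 Ω, so V_mid = 8.86 × 3060/3880 = 6.987 V.
Stage 2 is itself unloaded: V_out = V_mid × R4/(R3+R4) = 6.987 × 2200/14200 = 1.08 V.

V_out ≈ 1.08 V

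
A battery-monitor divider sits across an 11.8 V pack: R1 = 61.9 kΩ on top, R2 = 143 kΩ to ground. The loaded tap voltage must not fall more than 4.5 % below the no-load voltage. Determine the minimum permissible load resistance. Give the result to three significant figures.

Output resistance R_th = R1‖R2 = (61.9 × 143)/204.9 = 43.20 kΩ.
The fractional drop is R_th/(R_th + R_L); requiring this ≤ 0.0450 gives R_L ≥ R_th(1/0.0450 − 1) = 43.20 × 21.22 = 917 kΩ.

R_L(min) ≈ 917 kΩ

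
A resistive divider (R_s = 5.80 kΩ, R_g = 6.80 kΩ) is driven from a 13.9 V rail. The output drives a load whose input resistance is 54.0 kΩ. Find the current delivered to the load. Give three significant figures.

R_g‖R_L = 6.039 kΩ; V_out = 13.9 × 6.039/11.84 = 7.091 V.
I_L = V_out / R_L = 7.091 / 54.0 kΩ = 0.131 mA.

I_L ≈ 0.131 mA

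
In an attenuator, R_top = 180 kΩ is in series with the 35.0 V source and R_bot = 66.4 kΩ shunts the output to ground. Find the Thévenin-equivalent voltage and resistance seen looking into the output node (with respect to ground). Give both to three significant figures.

V_th = 9.43 V, R_th = 48.5 kΩ

V_th is the open-circuit tap voltage: 35.0 × 66.4/(180 + 66.4) = 9.43 V.
With the supply zeroed, R_top and R_bot appear in parallel from the tap: R_th = R_top‖R_bot = (180 × 66.4)/246.4 = 48.5 kΩ.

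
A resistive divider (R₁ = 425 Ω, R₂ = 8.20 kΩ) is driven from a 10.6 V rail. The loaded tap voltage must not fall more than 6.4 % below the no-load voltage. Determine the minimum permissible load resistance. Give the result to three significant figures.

R_L(min) ≈ 5.91 kΩ

Output resistance R_th = R₁‖R₂ = (425 × 8200)/8625 = 404.1 Ω.
The fractional drop is R_th/(R_th + R_L); requiring this ≤ 0.0640 gives R_L ≥ R_th(1/0.0640 − 1) = 404.1 × 14.62 = 5.91 kΩ.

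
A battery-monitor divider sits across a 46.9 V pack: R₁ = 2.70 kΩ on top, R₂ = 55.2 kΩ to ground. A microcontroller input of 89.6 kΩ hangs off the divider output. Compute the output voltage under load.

The load sits in parallel with R₂: R₂‖R_L = (55.2 × 89.6) / (55.2 + 89.6) = 34.16 kΩ.
V_out = 46.9 × 34.16 / (2.70 + 34.16) = 46.9 × 34.16/36.86 = 43.5 V.

V_out ≈ 43.5 V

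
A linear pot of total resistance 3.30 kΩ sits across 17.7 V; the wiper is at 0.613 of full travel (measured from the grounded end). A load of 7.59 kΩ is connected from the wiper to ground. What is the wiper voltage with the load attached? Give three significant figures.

The wiper splits the pot into (1−α)R = 1.277 kΩ above and αR = 2.023 kΩ below.
Lower section ‖ load = 1.597 kΩ.
V_wiper = 17.7 × 1.597/(1.277 + 1.597) = 9.84 V.

V ≈ 9.84 V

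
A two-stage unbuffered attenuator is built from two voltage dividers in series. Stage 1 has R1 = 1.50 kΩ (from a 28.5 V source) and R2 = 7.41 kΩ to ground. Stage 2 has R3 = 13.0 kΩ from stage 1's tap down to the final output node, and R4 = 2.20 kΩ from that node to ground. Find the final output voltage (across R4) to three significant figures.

Stage 2 presents R3+R4 = 15.20 kΩ as a load on stage 1's tap.
Stage 1's lower leg becomes R2‖(R3+R4) = 4.982 kΩ, so V_mid = 28.5 × 4.982/6.482 = 21.90 V.
Stage 2 is itself unloaded: V_out = V_mid × R4/(R3+R4) = 21.90 × 2.20/15.20 = 3.17 V.

V_out ≈ 3.17 V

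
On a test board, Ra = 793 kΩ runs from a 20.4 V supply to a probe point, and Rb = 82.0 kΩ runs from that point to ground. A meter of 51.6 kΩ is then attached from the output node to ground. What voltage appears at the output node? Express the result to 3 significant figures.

The load sits in parallel with Rb: Rb‖R_L = (82.0 × 51.6) / (82.0 + 51.6) = 31.67 kΩ.
V_out = 20.4 × 31.67 / (793 + 31.67) = 20.4 × 31.67/824.7 = 0.783 V.

V_out ≈ 0.783 V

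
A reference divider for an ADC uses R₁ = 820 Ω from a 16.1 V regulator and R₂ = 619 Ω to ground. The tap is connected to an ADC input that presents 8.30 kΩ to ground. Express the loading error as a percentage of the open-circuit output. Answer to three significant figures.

The divider's output (Thévenin) resistance is R₁‖R₂ = 352.7 Ω.
Fractional drop under load = R_th/(R_th + R_L) = 352.7 / (352.7 + 8300) = 0.04077.
So the output falls by 4.08 %.

4.08 %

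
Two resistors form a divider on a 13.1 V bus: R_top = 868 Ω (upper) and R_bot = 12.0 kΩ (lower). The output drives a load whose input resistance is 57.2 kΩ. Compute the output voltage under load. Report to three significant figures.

V_out ≈ 12.0 V

The load sits in parallel with R_bot: R_bot‖R_L = (12000 × 57200) / (12000 + 57200) = 9919 Ω.
V_out = 13.1 × 9919 / (868 + 9919) = 13.1 × 9919/10790 = 12.0 V.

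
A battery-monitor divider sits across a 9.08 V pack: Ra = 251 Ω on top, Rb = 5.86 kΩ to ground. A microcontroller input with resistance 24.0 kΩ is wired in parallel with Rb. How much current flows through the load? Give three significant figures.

I_L ≈ 0.359 mA

Rb‖R_L = 4710 Ω; V_out = 9.08 × 4710/4961 = 8.621 V.
I_L = V_out / R_L = 8.621 / 24.0 kΩ = 0.359 mA.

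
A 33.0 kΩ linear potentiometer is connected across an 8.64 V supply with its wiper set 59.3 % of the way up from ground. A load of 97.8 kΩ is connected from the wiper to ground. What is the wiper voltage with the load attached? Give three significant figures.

V ≈ 4.74 V

The wiper splits the pot into (1−α)R = 13.43 kΩ above and αR = 19.57 kΩ below.
Lower section ‖ load = 16.31 kΩ.
V_wiper = 8.64 × 16.31/(13.43 + 16.31) = 4.74 V.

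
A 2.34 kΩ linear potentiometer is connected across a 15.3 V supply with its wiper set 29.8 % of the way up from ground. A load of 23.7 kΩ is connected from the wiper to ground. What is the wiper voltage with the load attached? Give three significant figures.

V ≈ 4.47 V

The wiper splits the pot into (1−α)R = 1643 Ω above and αR = 697.3 Ω below.
Lower section ‖ load = 677.4 Ω.
V_wiper = 15.3 × 677.4/(1643 + 677.4) = 4.47 V.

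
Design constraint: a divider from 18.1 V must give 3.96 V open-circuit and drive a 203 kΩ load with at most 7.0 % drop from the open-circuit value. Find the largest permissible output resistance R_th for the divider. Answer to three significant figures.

Loading drop = R_th/(R_th + R_L) ≤ 0.0700, so R_th ≤ R_L · ε/(1−ε) = 203 kΩ × 0.0700/0.9300 = 15.3 kΩ.
(Any R1, R2 with R2/(R1+R2) = 0.219 and R1‖R2 ≤ 15.3 kΩ will meet the spec.)

R_th ≤ 15.3 kΩ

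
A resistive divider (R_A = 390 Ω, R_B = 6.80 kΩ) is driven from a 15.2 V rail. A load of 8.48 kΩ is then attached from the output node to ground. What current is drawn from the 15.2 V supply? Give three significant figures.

I ≈ 3.65 mA

R_B‖R_L = 3774 Ω, so the source sees R_A + R_B‖R_L = 4164 Ω.
I = 15.2 V / 4164 Ω = 3.65 mA.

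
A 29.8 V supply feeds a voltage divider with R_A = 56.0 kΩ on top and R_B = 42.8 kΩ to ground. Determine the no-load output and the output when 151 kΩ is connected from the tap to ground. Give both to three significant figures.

Open-circuit: V = 29.8 × 42.8/(56.0 + 42.8) = 12.9 V.
With the load, R_B becomes R_B‖R_L = 33.35 kΩ, so V = 29.8 × 33.35/89.35 = 11.1 V.

Unloaded: 12.9 V; loaded: 11.1 V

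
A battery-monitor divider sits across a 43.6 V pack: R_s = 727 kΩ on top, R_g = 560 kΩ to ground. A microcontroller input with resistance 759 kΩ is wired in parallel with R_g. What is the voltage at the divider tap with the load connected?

V_out ≈ 13.4 V

The load sits in parallel with R_g: R_g‖R_L = (560 × 759) / (560 + 759) = 322.2 kΩ.
V_out = 43.6 × 322.2 / (727 + 322.2) = 43.6 × 322.2/1049 = 13.4 V.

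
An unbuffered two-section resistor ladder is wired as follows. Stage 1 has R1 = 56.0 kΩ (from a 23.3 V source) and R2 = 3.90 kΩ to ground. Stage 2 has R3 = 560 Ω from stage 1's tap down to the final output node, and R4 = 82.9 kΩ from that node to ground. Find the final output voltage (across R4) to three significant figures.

V_out ≈ 1.44 V

Stage 2 presents R3+R4 = 83460 Ω as a load on stage 1's tap.
Stage 1's lower leg becomes R2‖(R3+R4) = 3726 Ω, so V_mid = 23.3 × 3726/59730 = 1.454 V.
Stage 2 is itself unloaded: V_out = V_mid × R4/(R3+R4) = 1.454 × 82900/83460 = 1.44 V.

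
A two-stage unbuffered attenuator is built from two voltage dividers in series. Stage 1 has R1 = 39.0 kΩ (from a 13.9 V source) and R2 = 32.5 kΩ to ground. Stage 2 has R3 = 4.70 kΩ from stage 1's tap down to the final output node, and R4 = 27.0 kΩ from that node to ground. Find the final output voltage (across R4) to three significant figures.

Stage 2 presents R3+R4 = 31.70 kΩ as a load on stage 1's tap.
Stage 1's lower leg becomes R2‖(R3+R4) = 16.05 kΩ, so V_mid = 13.9 × 16.05/55.05 = 4.052 V.
Stage 2 is itself unloaded: V_out = V_mid × R4/(R3+R4) = 4.052 × 27.0/31.70 = 3.45 V.

V_out ≈ 3.45 V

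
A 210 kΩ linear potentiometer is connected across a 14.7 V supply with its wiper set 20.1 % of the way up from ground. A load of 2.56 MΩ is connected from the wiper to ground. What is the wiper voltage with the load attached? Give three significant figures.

The wiper splits the pot into (1−α)R = 167.8 kΩ above and αR = 42.21 kΩ below.
Lower section ‖ load = 41.53 kΩ.
V_wiper = 14.7 × 41.53/(167.8 + 41.53) = 2.92 V.

V ≈ 2.92 V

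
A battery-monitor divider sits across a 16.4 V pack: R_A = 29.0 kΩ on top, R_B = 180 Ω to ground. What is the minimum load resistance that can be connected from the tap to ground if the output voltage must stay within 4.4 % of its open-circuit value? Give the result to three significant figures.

Output resistance R_th = R_A‖R_B = (29000 × 180)/29180 = 178.9 Ω.
The fractional drop is R_th/(R_th + R_L); requiring this ≤ 0.0440 gives R_L ≥ R_th(1/0.0440 − 1) = 178.9 × 21.73 = 3.89 kΩ.

R_L(min) ≈ 3.89 kΩ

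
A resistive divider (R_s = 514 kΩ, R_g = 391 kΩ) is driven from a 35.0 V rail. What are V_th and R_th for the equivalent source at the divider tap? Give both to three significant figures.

V_th = 15.1 V, R_th = 222 kΩ

V_th is the open-circuit tap voltage: 35.0 × 391/(514 + 391) = 15.1 V.
With the supply zeroed, R_s and R_g appear in parallel from the tap: R_th = R_s‖R_g = (514 × 391)/905.0 = 222 kΩ.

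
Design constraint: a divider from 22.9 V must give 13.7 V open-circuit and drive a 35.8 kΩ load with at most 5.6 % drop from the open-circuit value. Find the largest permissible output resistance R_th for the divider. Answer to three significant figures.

Loading drop = R_th/(R_th + R_L) ≤ 0.0560, so R_th ≤ R_L · ε/(1−ε) = 35.8 kΩ × 0.0560/0.9440 = 2.12 kΩ.
(Any R1, R2 with R2/(R1+R2) = 0.598 and R1‖R2 ≤ 2.12 kΩ will meet the spec.)

R_th ≤ 2.12 kΩ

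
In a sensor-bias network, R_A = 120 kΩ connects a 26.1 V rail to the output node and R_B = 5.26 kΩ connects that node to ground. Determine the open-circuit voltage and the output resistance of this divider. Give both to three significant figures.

V_th = 1.10 V, R_th = 5.04 kΩ

V_th is the open-circuit tap voltage: 26.1 × 5.26/(120 + 5.26) = 1.10 V.
With the supply zeroed, R_A and R_B appear in parallel from the tap: R_th = R_A‖R_B = (120 × 5.26)/125.3 = 5.04 kΩ.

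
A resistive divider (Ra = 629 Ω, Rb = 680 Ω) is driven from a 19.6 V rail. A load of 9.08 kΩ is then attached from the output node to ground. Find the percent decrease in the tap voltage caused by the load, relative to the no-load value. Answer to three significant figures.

The divider's output (Thévenin) resistance is Ra‖Rb = 326.8 Ω.
Fractional drop under load = R_th/(R_th + R_L) = 326.8 / (326.8 + 9080) = 0.03474.
So the output falls by 3.47 %.

3.47 %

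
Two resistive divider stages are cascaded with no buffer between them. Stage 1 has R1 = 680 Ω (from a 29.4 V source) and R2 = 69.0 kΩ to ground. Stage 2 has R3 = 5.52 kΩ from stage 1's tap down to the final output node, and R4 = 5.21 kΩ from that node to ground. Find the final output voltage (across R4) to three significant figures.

V_out ≈ 13.3 V

Stage 2 presents R3+R4 = 10730 Ω as a load on stage 1's tap.
Stage 1's lower leg becomes R2‖(R3+R4) = 9286 Ω, so V_mid = 29.4 × 9286/9966 = 27.39 V.
Stage 2 is itself unloaded: V_out = V_mid × R4/(R3+R4) = 27.39 × 5210/10730 = 13.3 V.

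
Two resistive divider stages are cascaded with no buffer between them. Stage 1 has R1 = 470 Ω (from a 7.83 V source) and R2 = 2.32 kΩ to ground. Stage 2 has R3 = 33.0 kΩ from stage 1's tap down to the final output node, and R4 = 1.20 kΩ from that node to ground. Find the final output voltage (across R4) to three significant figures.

V_out ≈ 0.226 V

Stage 2 presents R3+R4 = 34200 Ω as a load on stage 1's tap.
Stage 1's lower leg becomes R2‖(R3+R4) = 2173 Ω, so V_mid = 7.83 × 2173/2643 = 6.437 V.
Stage 2 is itself unloaded: V_out = V_mid × R4/(R3+R4) = 6.437 × 1200/34200 = 0.226 V.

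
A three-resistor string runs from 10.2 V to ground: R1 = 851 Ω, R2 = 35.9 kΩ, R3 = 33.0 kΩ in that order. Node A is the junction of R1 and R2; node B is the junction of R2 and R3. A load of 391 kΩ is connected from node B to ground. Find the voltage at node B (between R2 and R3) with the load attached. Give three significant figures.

At node B, R3 is in parallel with the load: R3‖R_L = 30430 Ω.
Below node A the resistance is R2 + (R3‖R_L) = 66330 Ω, so V_A = 10.2 × 66330/67180 = 10.07 V.
Then V_B = V_A × (R3‖R_L)/(R2 + R3‖R_L) = 10.07 × 30430/66330 = 4.62 V.

V ≈ 4.62 V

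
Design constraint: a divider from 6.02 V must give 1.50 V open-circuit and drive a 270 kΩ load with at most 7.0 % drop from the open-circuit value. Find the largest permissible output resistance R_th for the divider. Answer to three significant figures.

R_th ≤ 20.3 kΩ

Loading drop = R_th/(R_th + R_L) ≤ 0.0700, so R_th ≤ R_L · ε/(1−ε) = 270 kΩ × 0.0700/0.9300 = 20.3 kΩ.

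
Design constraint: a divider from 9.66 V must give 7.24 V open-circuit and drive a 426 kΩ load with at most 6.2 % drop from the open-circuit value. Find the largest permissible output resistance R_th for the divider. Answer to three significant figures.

Loading drop = R_th/(R_th + R_L) ≤ 0.0620, so R_th ≤ R_L · ε/(1−ε) = 426 kΩ × 0.0620/0.9380 = 28.2 kΩ.

R_th ≤ 28.2 kΩ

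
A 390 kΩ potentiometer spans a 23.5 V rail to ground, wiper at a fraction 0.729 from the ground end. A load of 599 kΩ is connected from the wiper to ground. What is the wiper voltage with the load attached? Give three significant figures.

The wiper splits the pot into (1−α)R = 105.7 kΩ above and αR = 284.3 kΩ below.
Lower section ‖ load = 192.8 kΩ.
V_wiper = 23.5 × 192.8/(105.7 + 192.8) = 15.2 V.

V ≈ 15.2 V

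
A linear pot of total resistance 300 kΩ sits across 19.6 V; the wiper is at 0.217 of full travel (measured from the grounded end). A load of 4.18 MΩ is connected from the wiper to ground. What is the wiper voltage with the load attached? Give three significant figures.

The wiper splits the pot into (1−α)R = 234.9 kΩ above and αR = 65.10 kΩ below.
Lower section ‖ load = 64.10 kΩ.
V_wiper = 19.6 × 64.10/(234.9 + 64.10) = 4.20 V.

V ≈ 4.20 V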